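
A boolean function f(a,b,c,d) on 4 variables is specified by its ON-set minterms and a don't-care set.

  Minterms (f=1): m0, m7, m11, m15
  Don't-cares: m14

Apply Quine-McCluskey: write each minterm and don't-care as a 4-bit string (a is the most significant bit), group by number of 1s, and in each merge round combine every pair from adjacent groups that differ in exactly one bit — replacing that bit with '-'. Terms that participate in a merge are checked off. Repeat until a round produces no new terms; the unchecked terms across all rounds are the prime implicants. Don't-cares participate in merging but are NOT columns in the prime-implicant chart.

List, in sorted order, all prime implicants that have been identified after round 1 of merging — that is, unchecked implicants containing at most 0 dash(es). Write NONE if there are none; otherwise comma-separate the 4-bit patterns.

0000

Round 0: 0000 0111✓ 1011✓ 1110✓ 1111✓
Round 1: -111 1-11 111-
PIs = {-111, 0000, 1-11, 111-}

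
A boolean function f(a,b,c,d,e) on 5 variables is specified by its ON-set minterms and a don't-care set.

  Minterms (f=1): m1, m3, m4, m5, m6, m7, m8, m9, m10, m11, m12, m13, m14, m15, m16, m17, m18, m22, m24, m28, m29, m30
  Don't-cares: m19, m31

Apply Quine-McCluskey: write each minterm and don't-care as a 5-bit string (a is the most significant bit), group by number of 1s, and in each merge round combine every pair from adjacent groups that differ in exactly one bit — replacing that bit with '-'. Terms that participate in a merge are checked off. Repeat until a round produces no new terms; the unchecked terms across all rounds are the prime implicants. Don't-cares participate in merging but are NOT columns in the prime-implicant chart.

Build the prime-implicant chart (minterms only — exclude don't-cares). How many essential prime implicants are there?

size-2^0 implicants → 00001(✓)  00011(✓)  00100(✓)  00101(✓)  00110(✓)  00111(✓)  01000(✓)  01001(✓)  01010(✓)  01011(✓)  01100(✓)  01101(✓)  01110(✓)  01111(✓)  10000(✓)  10001(✓)  10010(✓)  10011(✓)  10110(✓)  11000(✓)  11100(✓)  11101(✓)  11110(✓)  11111(✓)
size-2^1 implicants → -0001(✓)  -0011(✓)  -0110(✓)  -1000(✓)  -1100(✓)  -1101(✓)  -1110(✓)  -1111(✓)  0-001(✓)  0-011(✓)  0-100(✓)  0-101(✓)  0-110(✓)  0-111(✓)  00-01(✓)  00-11(✓)  000-1(✓)  001-0(✓)  001-1(✓)  0010-(✓)  0011-(✓)  01-00(✓)  01-01(✓)  01-10(✓)  01-11(✓)  010-0(✓)  010-1(✓)  0100-(✓)  0101-(✓)  011-0(✓)  011-1(✓)  0110-(✓)  0111-(✓)  1-000  1-110(✓)  10-10  100-0(✓)  100-1(✓)  1000-(✓)  1001-(✓)  11-00(✓)  111-0(✓)  111-1(✓)  1110-(✓)  1111-(✓)
size-2^2 implicants → --110  -00-1  -1-00  -11-0(✓)  -11-1(✓)  -110-(✓)  -111-(✓)  0--01(✓)  0--11(✓)  0-0-1(✓)  0-1-0(✓)  0-1-1(✓)  0-10-(✓)  0-11-(✓)  00--1(✓)  001--(✓)  01--0(✓)  01--1(✓)  01-0-(✓)  01-1-(✓)  010--(✓)  011--(✓)  100--  111--(✓)
size-2^3 implicants → -11--  0---1  0-1--  01---
Unchecked terms (primes): --110, -00-1, -1-00, -11--, 0---1, 0-1--, 01---, 1-000, 10-10, 100--
Minterm coverage:
  m1 ⊆ -00-1,0---1
  m3 ⊆ -00-1,0---1
  m4 ⊆ 0-1-- [E]
  m5 ⊆ 0---1,0-1--
  m6 ⊆ --110,0-1--
  m7 ⊆ 0---1,0-1--
  m8 ⊆ -1-00,01---
  m9 ⊆ 0---1,01---
  m10 ⊆ 01--- [E]
  m11 ⊆ 0---1,01---
  m12 ⊆ -1-00,-11--,0-1--,01---
  m13 ⊆ -11--,0---1,0-1--,01---
  m14 ⊆ --110,-11--,0-1--,01---
  m15 ⊆ -11--,0---1,0-1--,01---
  m16 ⊆ 1-000,100--
  m17 ⊆ -00-1,100--
  m18 ⊆ 10-10,100--
  m22 ⊆ --110,10-10
  m24 ⊆ -1-00,1-000
  m28 ⊆ -1-00,-11--
  m29 ⊆ -11-- [E]
  m30 ⊆ --110,-11--
E = {-11--, 0-1--, 01---}

3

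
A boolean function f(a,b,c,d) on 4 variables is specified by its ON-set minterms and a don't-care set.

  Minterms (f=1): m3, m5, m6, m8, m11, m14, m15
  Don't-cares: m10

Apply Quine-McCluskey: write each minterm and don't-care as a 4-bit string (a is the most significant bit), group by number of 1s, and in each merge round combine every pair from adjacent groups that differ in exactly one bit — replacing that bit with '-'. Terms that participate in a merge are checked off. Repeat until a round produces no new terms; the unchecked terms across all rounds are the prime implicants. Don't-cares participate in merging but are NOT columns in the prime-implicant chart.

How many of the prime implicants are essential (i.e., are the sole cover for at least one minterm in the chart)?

5

Round 0: 0011✓ 0101 0110✓ 1000✓ 1010✓ 1011✓ 1110✓ 1111✓
Round 1: -011 -110 1-10✓ 1-11✓ 10-0 101-✓ 111-✓
Round 2: 1-1-
PIs = {-011, -110, 0101, 1-1-, 10-0}
Coverage chart:
  m3: -011 ←essential
  m5: 0101 ←essential
  m6: -110 ←essential
  m8: 10-0 ←essential
  m11: -011,1-1-
  m14: -110,1-1-
  m15: 1-1- ←essential
Essential: -011, -110, 0101, 1-1-, 10-0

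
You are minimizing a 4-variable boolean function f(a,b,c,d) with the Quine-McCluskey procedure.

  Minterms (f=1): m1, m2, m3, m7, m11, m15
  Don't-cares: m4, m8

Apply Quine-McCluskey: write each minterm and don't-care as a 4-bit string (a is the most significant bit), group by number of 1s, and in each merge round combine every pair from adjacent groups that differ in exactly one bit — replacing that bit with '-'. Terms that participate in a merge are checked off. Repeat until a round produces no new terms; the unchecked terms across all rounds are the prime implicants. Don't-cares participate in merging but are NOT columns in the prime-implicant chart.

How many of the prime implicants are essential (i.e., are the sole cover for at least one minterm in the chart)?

3

size-2^0 implicants → 0001(✓)  0010(✓)  0011(✓)  0100  0111(✓)  1000  1011(✓)  1111(✓)
size-2^1 implicants → -011(✓)  -111(✓)  0-11(✓)  00-1  001-  1-11(✓)
size-2^2 implicants → --11
Unchecked terms (primes): --11, 00-1, 001-, 0100, 1000
Minterm coverage:
  m1 ⊆ 00-1 [E]
  m2 ⊆ 001- [E]
  m3 ⊆ --11,00-1,001-
  m7 ⊆ --11 [E]
  m11 ⊆ --11 [E]
  m15 ⊆ --11 [E]
E = {--11, 00-1, 001-}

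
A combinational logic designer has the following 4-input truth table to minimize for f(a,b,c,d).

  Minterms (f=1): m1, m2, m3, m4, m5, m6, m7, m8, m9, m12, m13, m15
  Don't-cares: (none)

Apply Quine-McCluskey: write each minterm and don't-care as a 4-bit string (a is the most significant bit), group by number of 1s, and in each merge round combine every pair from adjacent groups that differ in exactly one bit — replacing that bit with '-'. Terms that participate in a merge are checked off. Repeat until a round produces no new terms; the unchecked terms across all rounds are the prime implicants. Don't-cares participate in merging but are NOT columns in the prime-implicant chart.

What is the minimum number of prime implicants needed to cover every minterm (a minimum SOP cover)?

5

[col 0] 0001*, 0010*, 0011*, 0100*, 0101*, 0110*, 0111*, 1000*, 1001*, 1100*, 1101*, 1111*
[col 1] -001*, -100*, -101*, -111*, 0-01*, 0-10*, 0-11*, 00-1*, 001-*, 01-0*, 01-1*, 010-*, 011-*, 1-00*, 1-01*, 100-*, 11-1*, 110-*
[col 2] --01, -1-1, -10-, 0--1, 0-1-, 01--, 1-0-
Prime implicants: --01, -1-1, -10-, 0--1, 0-1-, 01--, 1-0-
PI chart (minterm → PIs covering it):
  1 | --01,0--1
  2 | 0-1-  (sole → essential)
  3 | 0--1,0-1-
  4 | -10-,01--
  5 | --01,-1-1,-10-,0--1,01--
  6 | 0-1-,01--
  7 | -1-1,0--1,0-1-,01--
  8 | 1-0-  (sole → essential)
  9 | --01,1-0-
  12 | -10-,1-0-
  13 | --01,-1-1,-10-,1-0-
  15 | -1-1  (sole → essential)
Essential prime implicants: -1-1, 0-1-, 1-0-
Petrick residual → --01, -10-
Minimum SOP uses 5 PIs: c'd + bd + bc' + a'c + ac'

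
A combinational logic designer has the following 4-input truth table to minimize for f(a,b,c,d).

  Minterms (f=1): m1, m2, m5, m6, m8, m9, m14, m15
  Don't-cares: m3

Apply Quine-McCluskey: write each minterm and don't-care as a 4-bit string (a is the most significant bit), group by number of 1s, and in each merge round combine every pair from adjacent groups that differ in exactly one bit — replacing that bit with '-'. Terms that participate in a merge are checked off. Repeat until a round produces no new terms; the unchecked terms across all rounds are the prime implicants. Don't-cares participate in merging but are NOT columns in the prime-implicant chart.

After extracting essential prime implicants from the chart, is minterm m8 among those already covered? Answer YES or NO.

[col 0] 0001*, 0010*, 0011*, 0101*, 0110*, 1000*, 1001*, 1110*, 1111*
[col 1] -001, -110, 0-01, 0-10, 00-1, 001-, 100-, 111-
Prime implicants: -001, -110, 0-01, 0-10, 00-1, 001-, 100-, 111-
PI chart (minterm → PIs covering it):
  1 | -001,0-01,00-1
  2 | 0-10,001-
  5 | 0-01  (sole → essential)
  6 | -110,0-10
  8 | 100-  (sole → essential)
  9 | -001,100-
  14 | -110,111-
  15 | 111-  (sole → essential)
Essential prime implicants: 0-01, 100-, 111-

YES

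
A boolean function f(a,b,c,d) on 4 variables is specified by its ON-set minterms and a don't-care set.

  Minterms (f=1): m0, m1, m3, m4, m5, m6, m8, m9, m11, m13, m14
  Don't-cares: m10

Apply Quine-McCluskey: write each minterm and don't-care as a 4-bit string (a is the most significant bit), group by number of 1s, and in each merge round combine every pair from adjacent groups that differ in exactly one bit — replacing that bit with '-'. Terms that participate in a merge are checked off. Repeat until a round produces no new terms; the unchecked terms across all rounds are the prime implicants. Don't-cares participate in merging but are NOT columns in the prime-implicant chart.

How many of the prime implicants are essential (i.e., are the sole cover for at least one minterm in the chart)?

[col 0] 0000*, 0001*, 0011*, 0100*, 0101*, 0110*, 1000*, 1001*, 1010*, 1011*, 1101*, 1110*
[col 1] -000*, -001*, -011*, -101*, -110, 0-00*, 0-01*, 00-1*, 000-*, 01-0, 010-*, 1-01*, 1-10, 10-0*, 10-1*, 100-*, 101-*
[col 2] --01, -0-1, -00-, 0-0-, 10--
Prime implicants: --01, -0-1, -00-, -110, 0-0-, 01-0, 1-10, 10--
PI chart (minterm → PIs covering it):
  0 | -00-,0-0-
  1 | --01,-0-1,-00-,0-0-
  3 | -0-1  (sole → essential)
  4 | 0-0-,01-0
  5 | --01,0-0-
  6 | -110,01-0
  8 | -00-,10--
  9 | --01,-0-1,-00-,10--
  11 | -0-1,10--
  13 | --01  (sole → essential)
  14 | -110,1-10
Essential prime implicants: --01, -0-1

2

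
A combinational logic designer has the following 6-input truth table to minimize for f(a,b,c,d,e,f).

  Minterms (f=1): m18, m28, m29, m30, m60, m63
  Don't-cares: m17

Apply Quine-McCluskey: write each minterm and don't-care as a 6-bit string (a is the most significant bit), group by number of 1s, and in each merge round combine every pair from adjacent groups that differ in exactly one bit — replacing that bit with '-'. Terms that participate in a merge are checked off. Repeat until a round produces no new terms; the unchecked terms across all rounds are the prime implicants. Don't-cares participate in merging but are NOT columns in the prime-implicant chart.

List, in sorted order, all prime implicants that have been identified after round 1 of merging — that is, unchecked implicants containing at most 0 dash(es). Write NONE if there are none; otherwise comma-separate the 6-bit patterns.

Round 0: 010001 010010 011100✓ 011101✓ 011110✓ 111100✓ 111111
Round 1: -11100 0111-0 01110-
PIs = {-11100, 010001, 010010, 0111-0, 01110-, 111111}

010001, 010010, 111111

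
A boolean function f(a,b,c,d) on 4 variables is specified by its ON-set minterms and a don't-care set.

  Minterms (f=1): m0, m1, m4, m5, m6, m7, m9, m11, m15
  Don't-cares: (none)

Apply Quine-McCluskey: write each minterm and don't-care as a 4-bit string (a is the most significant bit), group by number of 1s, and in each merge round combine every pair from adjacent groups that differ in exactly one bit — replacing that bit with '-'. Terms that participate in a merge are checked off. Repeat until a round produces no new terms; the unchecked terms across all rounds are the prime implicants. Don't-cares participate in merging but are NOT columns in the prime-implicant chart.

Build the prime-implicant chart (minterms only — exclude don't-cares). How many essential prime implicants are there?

2

size-2^0 implicants → 0000(✓)  0001(✓)  0100(✓)  0101(✓)  0110(✓)  0111(✓)  1001(✓)  1011(✓)  1111(✓)
size-2^1 implicants → -001  -111  0-00(✓)  0-01(✓)  000-(✓)  01-0(✓)  01-1(✓)  010-(✓)  011-(✓)  1-11  10-1
size-2^2 implicants → 0-0-  01--
Unchecked terms (primes): -001, -111, 0-0-, 01--, 1-11, 10-1
Minterm coverage:
  m0 ⊆ 0-0- [E]
  m1 ⊆ -001,0-0-
  m4 ⊆ 0-0-,01--
  m5 ⊆ 0-0-,01--
  m6 ⊆ 01-- [E]
  m7 ⊆ -111,01--
  m9 ⊆ -001,10-1
  m11 ⊆ 1-11,10-1
  m15 ⊆ -111,1-11
E = {0-0-, 01--}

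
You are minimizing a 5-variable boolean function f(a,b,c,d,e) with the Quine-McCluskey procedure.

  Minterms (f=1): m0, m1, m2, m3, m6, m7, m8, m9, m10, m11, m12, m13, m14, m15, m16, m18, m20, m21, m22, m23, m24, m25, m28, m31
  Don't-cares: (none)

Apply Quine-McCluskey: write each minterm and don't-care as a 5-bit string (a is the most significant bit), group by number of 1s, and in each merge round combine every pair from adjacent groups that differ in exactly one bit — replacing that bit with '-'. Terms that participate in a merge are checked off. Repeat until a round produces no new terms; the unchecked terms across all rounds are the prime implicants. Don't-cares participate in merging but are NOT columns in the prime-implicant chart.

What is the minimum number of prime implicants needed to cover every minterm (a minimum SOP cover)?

7

Round 0: 00000✓ 00001✓ 00010✓ 00011✓ 00110✓ 00111✓ 01000✓ 01001✓ 01010✓ 01011✓ 01100✓ 01101✓ 01110✓ 01111✓ 10000✓ 10010✓ 10100✓ 10101✓ 10110✓ 10111✓ 11000✓ 11001✓ 11100✓ 11111✓
Round 1: -0000✓ -0010✓ -0110✓ -0111✓ -1000✓ -1001✓ -1100✓ -1111✓ 0-000✓ 0-001✓ 0-010✓ 0-011✓ 0-110✓ 0-111✓ 00-10✓ 00-11✓ 000-0✓ 000-1✓ 0000-✓ 0001-✓ 0011-✓ 01-00✓ 01-01✓ 01-10✓ 01-11✓ 010-0✓ 010-1✓ 0100-✓ 0101-✓ 011-0✓ 011-1✓ 0110-✓ 0111-✓ 1-000✓ 1-100✓ 1-111✓ 10-00✓ 10-10✓ 100-0✓ 101-0✓ 101-1✓ 1010-✓ 1011-✓ 11-00✓ 1100-✓
Round 2: --000 --111 -0-10 -00-0 -011- -1-00 -100- 0--10✓ 0--11✓ 0-0-0✓ 0-0-1✓ 0-00-✓ 0-01-✓ 0-11-✓ 00-1-✓ 000--✓ 01--0✓ 01--1✓ 01-0-✓ 01-1-✓ 010--✓ 011--✓ 1--00 10--0 101--
Round 3: 0--1- 0-0-- 01---
PIs = {--000, --111, -0-10, -00-0, -011-, -1-00, -100-, 0--1-, 0-0--, 01---, 1--00, 10--0, 101--}
Coverage chart:
  m0: --000,-00-0,0-0--
  m1: 0-0-- ←essential
  m2: -0-10,-00-0,0--1-,0-0--
  m3: 0--1-,0-0--
  m6: -0-10,-011-,0--1-
  m7: --111,-011-,0--1-
  m8: --000,-1-00,-100-,0-0--,01---
  m9: -100-,0-0--,01---
  m10: 0--1-,0-0--,01---
  m11: 0--1-,0-0--,01---
  m12: -1-00,01---
  m13: 01--- ←essential
  m14: 0--1-,01---
  m15: --111,0--1-,01---
  m16: --000,-00-0,1--00,10--0
  m18: -0-10,-00-0,10--0
  m20: 1--00,10--0,101--
  m21: 101-- ←essential
  m22: -0-10,-011-,10--0,101--
  m23: --111,-011-,101--
  m24: --000,-1-00,-100-,1--00
  m25: -100- ←essential
  m28: -1-00,1--00
  m31: --111 ←essential
Essential: --111, -100-, 0-0--, 01---, 101--
Petrick residual → -0-10, 1--00
Min cover (7 terms): cde + b'de' + bc'd' + a'c' + a'b + ad'e' + ab'c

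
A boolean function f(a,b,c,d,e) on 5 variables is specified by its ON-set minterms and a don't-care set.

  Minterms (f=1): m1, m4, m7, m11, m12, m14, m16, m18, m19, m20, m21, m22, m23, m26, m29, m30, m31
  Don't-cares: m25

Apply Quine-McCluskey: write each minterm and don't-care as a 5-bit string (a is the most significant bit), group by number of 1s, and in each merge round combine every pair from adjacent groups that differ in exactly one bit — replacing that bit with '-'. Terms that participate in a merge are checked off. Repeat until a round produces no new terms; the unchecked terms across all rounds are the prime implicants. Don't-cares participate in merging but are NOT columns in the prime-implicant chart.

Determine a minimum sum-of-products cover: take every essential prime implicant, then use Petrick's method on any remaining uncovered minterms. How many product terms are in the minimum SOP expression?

9

[col 0] 00001, 00100*, 00111*, 01011, 01100*, 01110*, 10000*, 10010*, 10011*, 10100*, 10101*, 10110*, 10111*, 11001*, 11010*, 11101*, 11110*, 11111*
[col 1] -0100, -0111, -1110, 0-100, 011-0, 1-010*, 1-101*, 1-110*, 1-111*, 10-00*, 10-10*, 10-11*, 100-0*, 1001-*, 101-0*, 101-1*, 1010-*, 1011-*, 11-01, 11-10*, 111-1*, 1111-*
[col 2] 1--10, 1-1-1, 1-11-, 10--0, 10-1-, 101--
Prime implicants: -0100, -0111, -1110, 0-100, 00001, 01011, 011-0, 1--10, 1-1-1, 1-11-, 10--0, 10-1-, 101--, 11-01
PI chart (minterm → PIs covering it):
  1 | 00001  (sole → essential)
  4 | -0100,0-100
  7 | -0111  (sole → essential)
  11 | 01011  (sole → essential)
  12 | 0-100,011-0
  14 | -1110,011-0
  16 | 10--0  (sole → essential)
  18 | 1--10,10--0,10-1-
  19 | 10-1-  (sole → essential)
  20 | -0100,10--0,101--
  21 | 1-1-1,101--
  22 | 1--10,1-11-,10--0,10-1-,101--
  23 | -0111,1-1-1,1-11-,10-1-,101--
  26 | 1--10  (sole → essential)
  29 | 1-1-1,11-01
  30 | -1110,1--10,1-11-
  31 | 1-1-1,1-11-
Essential prime implicants: -0111, 00001, 01011, 1--10, 10--0, 10-1-
Petrick residual → -0100, 011-0, 1-1-1
Minimum SOP uses 9 PIs: b'cd'e' + b'cde + a'b'c'd'e + a'bc'de + a'bce' + ade' + ace + ab'e' + ab'd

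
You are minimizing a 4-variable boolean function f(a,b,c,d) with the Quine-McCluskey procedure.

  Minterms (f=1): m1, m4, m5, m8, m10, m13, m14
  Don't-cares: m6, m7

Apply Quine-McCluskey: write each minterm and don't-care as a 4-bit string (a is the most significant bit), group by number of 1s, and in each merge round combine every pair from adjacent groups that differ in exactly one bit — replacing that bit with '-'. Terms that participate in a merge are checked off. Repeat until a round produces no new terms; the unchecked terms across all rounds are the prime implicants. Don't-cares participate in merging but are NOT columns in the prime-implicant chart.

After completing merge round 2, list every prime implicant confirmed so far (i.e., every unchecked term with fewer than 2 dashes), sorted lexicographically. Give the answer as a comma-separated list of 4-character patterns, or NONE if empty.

[col 0] 0001*, 0100*, 0101*, 0110*, 0111*, 1000*, 1010*, 1101*, 1110*
[col 1] -101, -110, 0-01, 01-0*, 01-1*, 010-*, 011-*, 1-10, 10-0
[col 2] 01--
Prime implicants: -101, -110, 0-01, 01--, 1-10, 10-0

-101, -110, 0-01, 1-10, 10-0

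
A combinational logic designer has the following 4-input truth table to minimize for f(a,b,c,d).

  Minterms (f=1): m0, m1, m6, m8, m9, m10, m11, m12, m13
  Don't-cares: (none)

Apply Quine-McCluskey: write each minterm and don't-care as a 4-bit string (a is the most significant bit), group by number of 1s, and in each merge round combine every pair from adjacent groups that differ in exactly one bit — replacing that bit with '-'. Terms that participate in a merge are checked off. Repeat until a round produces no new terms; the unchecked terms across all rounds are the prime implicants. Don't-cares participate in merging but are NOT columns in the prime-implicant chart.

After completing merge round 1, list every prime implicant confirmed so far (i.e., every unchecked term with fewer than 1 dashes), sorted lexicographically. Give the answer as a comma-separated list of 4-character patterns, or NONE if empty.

size-2^0 implicants → 0000(✓)  0001(✓)  0110  1000(✓)  1001(✓)  1010(✓)  1011(✓)  1100(✓)  1101(✓)
size-2^1 implicants → -000(✓)  -001(✓)  000-(✓)  1-00(✓)  1-01(✓)  10-0(✓)  10-1(✓)  100-(✓)  101-(✓)  110-(✓)
size-2^2 implicants → -00-  1-0-  10--
Unchecked terms (primes): -00-, 0110, 1-0-, 10--

0110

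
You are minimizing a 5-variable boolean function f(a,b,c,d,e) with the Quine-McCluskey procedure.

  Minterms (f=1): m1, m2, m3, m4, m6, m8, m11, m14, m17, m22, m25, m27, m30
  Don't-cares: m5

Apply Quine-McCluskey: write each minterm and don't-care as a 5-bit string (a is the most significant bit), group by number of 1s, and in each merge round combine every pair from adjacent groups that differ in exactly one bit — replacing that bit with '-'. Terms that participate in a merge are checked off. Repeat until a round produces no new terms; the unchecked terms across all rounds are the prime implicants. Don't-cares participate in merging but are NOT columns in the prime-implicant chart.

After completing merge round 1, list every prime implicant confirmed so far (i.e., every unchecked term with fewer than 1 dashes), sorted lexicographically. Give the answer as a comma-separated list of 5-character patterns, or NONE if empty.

size-2^0 implicants → 00001(✓)  00010(✓)  00011(✓)  00100(✓)  00101(✓)  00110(✓)  01000  01011(✓)  01110(✓)  10001(✓)  10110(✓)  11001(✓)  11011(✓)  11110(✓)
size-2^1 implicants → -0001  -0110(✓)  -1011  -1110(✓)  0-011  0-110(✓)  00-01  00-10  000-1  0001-  001-0  0010-  1-001  1-110(✓)  110-1
size-2^2 implicants → --110
Unchecked terms (primes): --110, -0001, -1011, 0-011, 00-01, 00-10, 000-1, 0001-, 001-0, 0010-, 01000, 1-001, 110-1

01000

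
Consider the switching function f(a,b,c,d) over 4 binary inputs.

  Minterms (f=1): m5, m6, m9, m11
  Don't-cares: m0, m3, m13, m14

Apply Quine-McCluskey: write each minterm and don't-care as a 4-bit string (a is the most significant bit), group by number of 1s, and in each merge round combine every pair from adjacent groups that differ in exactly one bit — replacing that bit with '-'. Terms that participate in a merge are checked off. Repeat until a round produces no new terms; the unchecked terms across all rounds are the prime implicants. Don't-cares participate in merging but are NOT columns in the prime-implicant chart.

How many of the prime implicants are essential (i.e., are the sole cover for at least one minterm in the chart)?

[col 0] 0000, 0011*, 0101*, 0110*, 1001*, 1011*, 1101*, 1110*
[col 1] -011, -101, -110, 1-01, 10-1
Prime implicants: -011, -101, -110, 0000, 1-01, 10-1
PI chart (minterm → PIs covering it):
  5 | -101  (sole → essential)
  6 | -110  (sole → essential)
  9 | 1-01,10-1
  11 | -011,10-1
Essential prime implicants: -101, -110

2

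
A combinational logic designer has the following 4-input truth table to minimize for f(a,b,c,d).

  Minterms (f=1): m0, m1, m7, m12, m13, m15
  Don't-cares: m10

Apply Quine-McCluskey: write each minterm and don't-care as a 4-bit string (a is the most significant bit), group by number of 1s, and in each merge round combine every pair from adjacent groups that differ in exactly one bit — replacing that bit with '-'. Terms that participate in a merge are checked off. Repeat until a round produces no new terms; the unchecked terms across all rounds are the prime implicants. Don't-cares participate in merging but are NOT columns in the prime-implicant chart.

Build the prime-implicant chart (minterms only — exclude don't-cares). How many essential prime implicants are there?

3

size-2^0 implicants → 0000(✓)  0001(✓)  0111(✓)  1010  1100(✓)  1101(✓)  1111(✓)
size-2^1 implicants → -111  000-  11-1  110-
Unchecked terms (primes): -111, 000-, 1010, 11-1, 110-
Minterm coverage:
  m0 ⊆ 000- [E]
  m1 ⊆ 000- [E]
  m7 ⊆ -111 [E]
  m12 ⊆ 110- [E]
  m13 ⊆ 11-1,110-
  m15 ⊆ -111,11-1
E = {-111, 000-, 110-}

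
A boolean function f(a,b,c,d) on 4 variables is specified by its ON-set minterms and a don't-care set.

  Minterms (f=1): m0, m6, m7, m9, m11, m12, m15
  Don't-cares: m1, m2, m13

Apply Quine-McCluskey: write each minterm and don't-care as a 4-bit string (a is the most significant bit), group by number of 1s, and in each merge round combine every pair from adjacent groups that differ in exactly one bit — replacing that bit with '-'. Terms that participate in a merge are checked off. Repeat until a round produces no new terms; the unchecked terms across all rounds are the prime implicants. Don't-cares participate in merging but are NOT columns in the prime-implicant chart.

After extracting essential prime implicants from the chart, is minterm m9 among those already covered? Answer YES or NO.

YES

Round 0: 0000✓ 0001✓ 0010✓ 0110✓ 0111✓ 1001✓ 1011✓ 1100✓ 1101✓ 1111✓
Round 1: -001 -111 0-10 00-0 000- 011- 1-01✓ 1-11✓ 10-1✓ 11-1✓ 110-
Round 2: 1--1
PIs = {-001, -111, 0-10, 00-0, 000-, 011-, 1--1, 110-}
Coverage chart:
  m0: 00-0,000-
  m6: 0-10,011-
  m7: -111,011-
  m9: -001,1--1
  m11: 1--1 ←essential
  m12: 110- ←essential
  m15: -111,1--1
Essential: 1--1, 110-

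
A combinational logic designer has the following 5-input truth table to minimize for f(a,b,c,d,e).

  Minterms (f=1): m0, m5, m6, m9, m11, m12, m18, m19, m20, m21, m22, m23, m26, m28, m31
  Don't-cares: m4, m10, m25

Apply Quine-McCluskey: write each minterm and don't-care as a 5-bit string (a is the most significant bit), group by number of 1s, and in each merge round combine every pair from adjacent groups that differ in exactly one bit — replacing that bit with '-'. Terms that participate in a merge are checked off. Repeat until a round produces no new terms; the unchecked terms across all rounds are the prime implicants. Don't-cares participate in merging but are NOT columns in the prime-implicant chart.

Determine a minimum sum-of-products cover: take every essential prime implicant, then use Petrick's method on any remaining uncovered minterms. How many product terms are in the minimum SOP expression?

size-2^0 implicants → 00000(✓)  00100(✓)  00101(✓)  00110(✓)  01001(✓)  01010(✓)  01011(✓)  01100(✓)  10010(✓)  10011(✓)  10100(✓)  10101(✓)  10110(✓)  10111(✓)  11001(✓)  11010(✓)  11100(✓)  11111(✓)
size-2^1 implicants → -0100(✓)  -0101(✓)  -0110(✓)  -1001  -1010  -1100(✓)  0-100(✓)  00-00  001-0(✓)  0010-(✓)  010-1  0101-  1-010  1-100(✓)  1-111  10-10(✓)  10-11(✓)  1001-(✓)  101-0(✓)  101-1(✓)  1010-(✓)  1011-(✓)
size-2^2 implicants → --100  -01-0  -010-  10-1-  101--
Unchecked terms (primes): --100, -01-0, -010-, -1001, -1010, 00-00, 010-1, 0101-, 1-010, 1-111, 10-1-, 101--
Minterm coverage:
  m0 ⊆ 00-00 [E]
  m5 ⊆ -010- [E]
  m6 ⊆ -01-0 [E]
  m9 ⊆ -1001,010-1
  m11 ⊆ 010-1,0101-
  m12 ⊆ --100 [E]
  m18 ⊆ 1-010,10-1-
  m19 ⊆ 10-1- [E]
  m20 ⊆ --100,-01-0,-010-,101--
  m21 ⊆ -010-,101--
  m22 ⊆ -01-0,10-1-,101--
  m23 ⊆ 1-111,10-1-,101--
  m26 ⊆ -1010,1-010
  m28 ⊆ --100 [E]
  m31 ⊆ 1-111 [E]
E = {--100, -01-0, -010-, 00-00, 1-111, 10-1-}
Petrick residual → -1010, 010-1
Cover = cd'e' + b'ce' + b'cd' + bc'de' + a'b'd'e' + a'bc'e + acde + ab'd  |cover|=8

8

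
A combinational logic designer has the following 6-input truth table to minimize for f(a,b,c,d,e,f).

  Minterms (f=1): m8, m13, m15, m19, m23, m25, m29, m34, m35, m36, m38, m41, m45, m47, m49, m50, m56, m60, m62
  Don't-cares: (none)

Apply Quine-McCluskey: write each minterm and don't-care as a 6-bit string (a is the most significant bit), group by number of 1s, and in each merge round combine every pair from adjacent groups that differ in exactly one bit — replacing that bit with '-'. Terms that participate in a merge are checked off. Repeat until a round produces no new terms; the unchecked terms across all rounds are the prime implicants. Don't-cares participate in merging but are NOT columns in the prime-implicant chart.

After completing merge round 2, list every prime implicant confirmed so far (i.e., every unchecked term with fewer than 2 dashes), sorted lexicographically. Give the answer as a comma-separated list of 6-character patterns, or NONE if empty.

size-2^0 implicants → 001000  001101(✓)  001111(✓)  010011(✓)  010111(✓)  011001(✓)  011101(✓)  100010(✓)  100011(✓)  100100(✓)  100110(✓)  101001(✓)  101101(✓)  101111(✓)  110001  110010(✓)  111000(✓)  111100(✓)  111110(✓)
size-2^1 implicants → -01101(✓)  -01111(✓)  0-1101  0011-1(✓)  010-11  011-01  1-0010  100-10  10001-  1001-0  101-01  1011-1(✓)  111-00  1111-0
size-2^2 implicants → -011-1
Unchecked terms (primes): -011-1, 0-1101, 001000, 010-11, 011-01, 1-0010, 100-10, 10001-, 1001-0, 101-01, 110001, 111-00, 1111-0

0-1101, 001000, 010-11, 011-01, 1-0010, 100-10, 10001-, 1001-0, 101-01, 110001, 111-00, 1111-0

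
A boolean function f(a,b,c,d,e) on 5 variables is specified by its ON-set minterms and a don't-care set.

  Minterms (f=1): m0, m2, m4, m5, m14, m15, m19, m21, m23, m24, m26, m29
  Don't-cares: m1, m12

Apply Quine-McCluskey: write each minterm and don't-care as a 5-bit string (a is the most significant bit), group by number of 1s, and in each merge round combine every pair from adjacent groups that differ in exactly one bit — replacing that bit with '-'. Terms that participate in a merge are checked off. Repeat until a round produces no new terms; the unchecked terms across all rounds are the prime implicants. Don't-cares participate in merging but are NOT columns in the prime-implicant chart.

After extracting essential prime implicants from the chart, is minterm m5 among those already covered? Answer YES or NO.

[col 0] 00000*, 00001*, 00010*, 00100*, 00101*, 01100*, 01110*, 01111*, 10011*, 10101*, 10111*, 11000*, 11010*, 11101*
[col 1] -0101, 0-100, 00-00*, 00-01*, 000-0, 0000-*, 0010-*, 011-0, 0111-, 1-101, 10-11, 101-1, 110-0
[col 2] 00-0-
Prime implicants: -0101, 0-100, 00-0-, 000-0, 011-0, 0111-, 1-101, 10-11, 101-1, 110-0
PI chart (minterm → PIs covering it):
  0 | 00-0-,000-0
  2 | 000-0  (sole → essential)
  4 | 0-100,00-0-
  5 | -0101,00-0-
  14 | 011-0,0111-
  15 | 0111-  (sole → essential)
  19 | 10-11  (sole → essential)
  21 | -0101,1-101,101-1
  23 | 10-11,101-1
  24 | 110-0  (sole → essential)
  26 | 110-0  (sole → essential)
  29 | 1-101  (sole → essential)
Essential prime implicants: 000-0, 0111-, 1-101, 10-11, 110-0

NO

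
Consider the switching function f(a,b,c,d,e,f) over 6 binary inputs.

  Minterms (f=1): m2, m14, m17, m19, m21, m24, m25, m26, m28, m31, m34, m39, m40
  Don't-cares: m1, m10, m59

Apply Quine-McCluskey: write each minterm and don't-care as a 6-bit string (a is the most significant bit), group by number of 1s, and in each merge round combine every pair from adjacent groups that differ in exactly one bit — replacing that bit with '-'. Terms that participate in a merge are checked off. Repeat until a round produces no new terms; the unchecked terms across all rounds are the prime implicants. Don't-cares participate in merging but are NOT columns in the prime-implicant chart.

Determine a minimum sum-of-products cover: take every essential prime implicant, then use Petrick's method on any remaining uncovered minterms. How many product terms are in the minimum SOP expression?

Round 0: 000001✓ 000010✓ 001010✓ 001110✓ 010001✓ 010011✓ 010101✓ 011000✓ 011001✓ 011010✓ 011100✓ 011111 100010✓ 100111 101000 111011
Round 1: -00010 0-0001 0-1010 00-010 001-10 01-001 010-01 0100-1 011-00 0110-0 01100-
PIs = {-00010, 0-0001, 0-1010, 00-010, 001-10, 01-001, 010-01, 0100-1, 011-00, 0110-0, 01100-, 011111, 100111, 101000, 111011}
Coverage chart:
  m2: -00010,00-010
  m14: 001-10 ←essential
  m17: 0-0001,01-001,010-01,0100-1
  m19: 0100-1 ←essential
  m21: 010-01 ←essential
  m24: 011-00,0110-0,01100-
  m25: 01-001,01100-
  m26: 0-1010,0110-0
  m28: 011-00 ←essential
  m31: 011111 ←essential
  m34: -00010 ←essential
  m39: 100111 ←essential
  m40: 101000 ←essential
Essential: -00010, 001-10, 010-01, 0100-1, 011-00, 011111, 100111, 101000
Petrick residual → 0-1010, 01-001
Min cover (10 terms): b'c'd'ef' + a'cd'ef' + a'b'cef' + a'bd'e'f + a'bc'e'f + a'bc'd'f + a'bce'f' + a'bcdef + ab'c'def + ab'cd'e'f'

10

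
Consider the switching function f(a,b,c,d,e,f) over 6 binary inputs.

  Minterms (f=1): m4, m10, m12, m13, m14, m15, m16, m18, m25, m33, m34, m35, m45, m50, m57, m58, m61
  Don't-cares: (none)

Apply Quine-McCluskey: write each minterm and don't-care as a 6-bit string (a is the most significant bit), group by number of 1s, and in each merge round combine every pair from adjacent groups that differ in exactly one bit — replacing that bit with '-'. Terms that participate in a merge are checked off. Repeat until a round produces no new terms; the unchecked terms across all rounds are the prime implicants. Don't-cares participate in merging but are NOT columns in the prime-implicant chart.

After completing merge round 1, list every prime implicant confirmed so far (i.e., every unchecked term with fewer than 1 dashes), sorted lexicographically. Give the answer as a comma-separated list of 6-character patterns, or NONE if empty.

size-2^0 implicants → 000100(✓)  001010(✓)  001100(✓)  001101(✓)  001110(✓)  001111(✓)  010000(✓)  010010(✓)  011001(✓)  100001(✓)  100010(✓)  100011(✓)  101101(✓)  110010(✓)  111001(✓)  111010(✓)  111101(✓)
size-2^1 implicants → -01101  -10010  -11001  00-100  001-10  0011-0(✓)  0011-1(✓)  00110-(✓)  00111-(✓)  0100-0  1-0010  1-1101  1000-1  10001-  11-010  111-01
size-2^2 implicants → 0011--
Unchecked terms (primes): -01101, -10010, -11001, 00-100, 001-10, 0011--, 0100-0, 1-0010, 1-1101, 1000-1, 10001-, 11-010, 111-01

NONE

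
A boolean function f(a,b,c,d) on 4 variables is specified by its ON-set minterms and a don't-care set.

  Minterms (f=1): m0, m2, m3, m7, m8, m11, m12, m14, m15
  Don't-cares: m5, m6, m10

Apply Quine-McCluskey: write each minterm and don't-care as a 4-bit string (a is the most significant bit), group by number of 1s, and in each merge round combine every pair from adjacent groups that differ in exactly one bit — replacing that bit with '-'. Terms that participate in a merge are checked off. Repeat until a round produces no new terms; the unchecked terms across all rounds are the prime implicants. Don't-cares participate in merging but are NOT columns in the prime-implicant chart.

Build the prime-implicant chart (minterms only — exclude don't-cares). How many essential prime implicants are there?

[col 0] 0000*, 0010*, 0011*, 0101*, 0110*, 0111*, 1000*, 1010*, 1011*, 1100*, 1110*, 1111*
[col 1] -000*, -010*, -011*, -110*, -111*, 0-10*, 0-11*, 00-0*, 001-*, 01-1, 011-*, 1-00*, 1-10*, 1-11*, 10-0*, 101-*, 11-0*, 111-*
[col 2] --10*, --11*, -0-0, -01-*, -11-*, 0-1-*, 1--0, 1-1-*
[col 3] --1-
Prime implicants: --1-, -0-0, 01-1, 1--0
PI chart (minterm → PIs covering it):
  0 | -0-0  (sole → essential)
  2 | --1-,-0-0
  3 | --1-  (sole → essential)
  7 | --1-,01-1
  8 | -0-0,1--0
  11 | --1-  (sole → essential)
  12 | 1--0  (sole → essential)
  14 | --1-,1--0
  15 | --1-  (sole → essential)
Essential prime implicants: --1-, -0-0, 1--0

3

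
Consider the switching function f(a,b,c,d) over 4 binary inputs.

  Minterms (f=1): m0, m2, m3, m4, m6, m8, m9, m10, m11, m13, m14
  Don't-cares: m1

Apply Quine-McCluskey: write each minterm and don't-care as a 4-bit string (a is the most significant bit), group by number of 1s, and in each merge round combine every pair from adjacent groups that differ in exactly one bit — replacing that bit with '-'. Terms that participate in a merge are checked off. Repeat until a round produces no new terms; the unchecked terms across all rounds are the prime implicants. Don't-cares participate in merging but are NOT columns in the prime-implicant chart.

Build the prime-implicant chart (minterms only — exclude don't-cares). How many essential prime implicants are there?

Round 0: 0000✓ 0001✓ 0010✓ 0011✓ 0100✓ 0110✓ 1000✓ 1001✓ 1010✓ 1011✓ 1101✓ 1110✓
Round 1: -000✓ -001✓ -010✓ -011✓ -110✓ 0-00✓ 0-10✓ 00-0✓ 00-1✓ 000-✓ 001-✓ 01-0✓ 1-01 1-10✓ 10-0✓ 10-1✓ 100-✓ 101-✓
Round 2: --10 -0-0✓ -0-1✓ -00-✓ -01-✓ 0--0 00--✓ 10--✓
Round 3: -0--
PIs = {--10, -0--, 0--0, 1-01}
Coverage chart:
  m0: -0--,0--0
  m2: --10,-0--,0--0
  m3: -0-- ←essential
  m4: 0--0 ←essential
  m6: --10,0--0
  m8: -0-- ←essential
  m9: -0--,1-01
  m10: --10,-0--
  m11: -0-- ←essential
  m13: 1-01 ←essential
  m14: --10 ←essential
Essential: --10, -0--, 0--0, 1-01

4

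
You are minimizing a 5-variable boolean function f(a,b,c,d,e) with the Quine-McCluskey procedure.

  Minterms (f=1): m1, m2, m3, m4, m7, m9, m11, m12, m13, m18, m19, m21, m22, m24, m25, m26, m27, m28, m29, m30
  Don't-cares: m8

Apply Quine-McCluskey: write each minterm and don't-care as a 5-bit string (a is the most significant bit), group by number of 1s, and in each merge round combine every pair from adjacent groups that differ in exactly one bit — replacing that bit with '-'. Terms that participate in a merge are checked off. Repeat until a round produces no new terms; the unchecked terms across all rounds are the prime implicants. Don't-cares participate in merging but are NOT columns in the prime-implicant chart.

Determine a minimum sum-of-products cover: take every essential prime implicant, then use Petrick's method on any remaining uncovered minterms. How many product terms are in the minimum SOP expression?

8

Round 0: 00001✓ 00010✓ 00011✓ 00100✓ 00111✓ 01000✓ 01001✓ 01011✓ 01100✓ 01101✓ 10010✓ 10011✓ 10101✓ 10110✓ 11000✓ 11001✓ 11010✓ 11011✓ 11100✓ 11101✓ 11110✓
Round 1: -0010✓ -0011✓ -1000✓ -1001✓ -1011✓ -1100✓ -1101✓ 0-001✓ 0-011✓ 0-100 00-11 000-1✓ 0001-✓ 01-00✓ 01-01✓ 010-1✓ 0100-✓ 0110-✓ 1-010✓ 1-011✓ 1-101 1-110✓ 10-10✓ 1001-✓ 11-00✓ 11-01✓ 11-10✓ 110-0✓ 110-1✓ 1100-✓ 1101-✓ 111-0✓ 1110-✓
Round 2: --011 -001- -1-00✓ -1-01✓ -10-1 -100-✓ -110-✓ 0-0-1 01-0-✓ 1--10 1-01- 11--0 11-0-✓ 110--
Round 3: -1-0-
PIs = {--011, -001-, -1-0-, -10-1, 0-0-1, 0-100, 00-11, 1--10, 1-01-, 1-101, 11--0, 110--}
Coverage chart:
  m1: 0-0-1 ←essential
  m2: -001- ←essential
  m3: --011,-001-,0-0-1,00-11
  m4: 0-100 ←essential
  m7: 00-11 ←essential
  m9: -1-0-,-10-1,0-0-1
  m11: --011,-10-1,0-0-1
  m12: -1-0-,0-100
  m13: -1-0- ←essential
  m18: -001-,1--10,1-01-
  m19: --011,-001-,1-01-
  m21: 1-101 ←essential
  m22: 1--10 ←essential
  m24: -1-0-,11--0,110--
  m25: -1-0-,-10-1,110--
  m26: 1--10,1-01-,11--0,110--
  m27: --011,-10-1,1-01-,110--
  m28: -1-0-,11--0
  m29: -1-0-,1-101
  m30: 1--10,11--0
Essential: -001-, -1-0-, 0-0-1, 0-100, 00-11, 1--10, 1-101
Petrick residual → --011
Min cover (8 terms): c'de + b'c'd + bd' + a'c'e + a'cd'e' + a'b'de + ade' + acd'e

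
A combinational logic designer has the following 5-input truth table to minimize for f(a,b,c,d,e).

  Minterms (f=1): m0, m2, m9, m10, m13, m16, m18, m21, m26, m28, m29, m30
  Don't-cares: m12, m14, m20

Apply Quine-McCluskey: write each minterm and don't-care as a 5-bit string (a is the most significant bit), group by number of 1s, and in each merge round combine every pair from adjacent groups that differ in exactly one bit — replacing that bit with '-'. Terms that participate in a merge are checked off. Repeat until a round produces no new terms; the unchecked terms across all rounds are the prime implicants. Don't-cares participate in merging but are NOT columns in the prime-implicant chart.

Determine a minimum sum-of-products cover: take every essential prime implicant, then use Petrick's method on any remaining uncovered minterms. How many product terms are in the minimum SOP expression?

size-2^0 implicants → 00000(✓)  00010(✓)  01001(✓)  01010(✓)  01100(✓)  01101(✓)  01110(✓)  10000(✓)  10010(✓)  10100(✓)  10101(✓)  11010(✓)  11100(✓)  11101(✓)  11110(✓)
size-2^1 implicants → -0000(✓)  -0010(✓)  -1010(✓)  -1100(✓)  -1101(✓)  -1110(✓)  0-010(✓)  000-0(✓)  01-01  01-10(✓)  011-0(✓)  0110-(✓)  1-010(✓)  1-100(✓)  1-101(✓)  10-00  100-0(✓)  1010-(✓)  11-10(✓)  111-0(✓)  1110-(✓)
size-2^2 implicants → --010  -00-0  -1-10  -11-0  -110-  1-10-
Unchecked terms (primes): --010, -00-0, -1-10, -11-0, -110-, 01-01, 1-10-, 10-00
Minterm coverage:
  m0 ⊆ -00-0 [E]
  m2 ⊆ --010,-00-0
  m9 ⊆ 01-01 [E]
  m10 ⊆ --010,-1-10
  m13 ⊆ -110-,01-01
  m16 ⊆ -00-0,10-00
  m18 ⊆ --010,-00-0
  m21 ⊆ 1-10- [E]
  m26 ⊆ --010,-1-10
  m28 ⊆ -11-0,-110-,1-10-
  m29 ⊆ -110-,1-10-
  m30 ⊆ -1-10,-11-0
E = {-00-0, 01-01, 1-10-}
Petrick residual → -1-10
Cover = b'c'e' + bde' + a'bd'e + acd'  |cover|=4

4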